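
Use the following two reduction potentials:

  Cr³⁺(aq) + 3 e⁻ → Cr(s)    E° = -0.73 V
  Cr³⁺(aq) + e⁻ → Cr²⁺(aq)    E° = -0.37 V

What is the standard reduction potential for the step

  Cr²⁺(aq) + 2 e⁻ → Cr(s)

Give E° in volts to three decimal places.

-0.910 V

Sequential free energies add, so n₃E°₃ = n₁E°₁ + n₂E°₂.
With n₃ = 3, and the known step contributing 1×(-0.37) V, the unknown satisfies 2·E° = 3×(-0.73) − 1×(-0.37) = -1.820.
E° = -1.820 / 2 = -0.910 V.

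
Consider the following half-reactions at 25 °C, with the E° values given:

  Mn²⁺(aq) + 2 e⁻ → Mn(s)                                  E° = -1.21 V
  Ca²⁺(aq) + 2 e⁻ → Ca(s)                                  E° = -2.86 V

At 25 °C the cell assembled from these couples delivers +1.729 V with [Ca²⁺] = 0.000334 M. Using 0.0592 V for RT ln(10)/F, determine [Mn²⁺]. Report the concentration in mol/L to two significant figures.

0.16 M

Mn²⁺/Mn is the cathode, Ca²⁺/Ca the anode: E°cell = +1.65 V, n = 2.
Overall reaction: Mn²⁺(aq) + Ca(s) → Mn(s) + Ca²⁺(aq); Q = [Ca²⁺]^1/[Mn²⁺]^1.
From E = E° − (0.0592/n) log Q: log Q = (E° − E)·n/0.0592 = (+1.65 − (+1.729))·2/0.0592 = -2.6689.
So 1·log[Mn²⁺] = 1·log(0.000334) − log Q = -3.4763 − (-2.6689) = -0.8074; [Mn²⁺] = 10^(-0.8074) ≈ 0.16 M.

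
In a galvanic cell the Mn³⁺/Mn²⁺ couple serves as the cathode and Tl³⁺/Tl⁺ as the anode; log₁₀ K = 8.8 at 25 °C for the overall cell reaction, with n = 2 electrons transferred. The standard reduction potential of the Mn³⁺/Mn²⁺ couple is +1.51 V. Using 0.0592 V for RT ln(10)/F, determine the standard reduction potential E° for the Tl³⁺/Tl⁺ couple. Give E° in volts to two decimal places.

E°cell = (0.0592/n)·log K = (0.0592/2)(8.8) = +0.260 V.
Since Mn³⁺/Mn²⁺ is the cathode and Tl³⁺/Tl⁺ the anode, E°cell = E°(Mn³⁺/Mn²⁺) − E°(Tl³⁺/Tl⁺).
So E°(Tl³⁺/Tl⁺) = E°(Mn³⁺/Mn²⁺) − E°cell = (+1.51) − (+0.260) = +1.25 V.

+1.25 V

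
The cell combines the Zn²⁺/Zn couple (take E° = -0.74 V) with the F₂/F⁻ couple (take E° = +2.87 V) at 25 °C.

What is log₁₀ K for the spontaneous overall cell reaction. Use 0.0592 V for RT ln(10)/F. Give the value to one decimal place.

122.0

Cathode: F₂/F⁻; anode: Zn²⁺/Zn. E°cell = +3.61 V, n = 2.
log K = nE°cell / 0.0592 = (2)(+3.61) / 0.0592 = 122.0.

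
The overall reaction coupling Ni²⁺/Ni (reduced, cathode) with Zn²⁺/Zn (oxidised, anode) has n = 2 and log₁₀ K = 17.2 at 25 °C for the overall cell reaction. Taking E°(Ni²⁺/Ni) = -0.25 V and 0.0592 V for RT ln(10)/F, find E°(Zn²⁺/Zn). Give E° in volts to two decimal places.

-0.76 V

E°cell = (0.0592/n)·log K = (0.0592/2)(17.2) = +0.509 V.
Since Ni²⁺/Ni is the cathode and Zn²⁺/Zn the anode, E°cell = E°(Ni²⁺/Ni) − E°(Zn²⁺/Zn).
So E°(Zn²⁺/Zn) = E°(Ni²⁺/Ni) − E°cell = (-0.25) − (+0.509) = -0.76 V.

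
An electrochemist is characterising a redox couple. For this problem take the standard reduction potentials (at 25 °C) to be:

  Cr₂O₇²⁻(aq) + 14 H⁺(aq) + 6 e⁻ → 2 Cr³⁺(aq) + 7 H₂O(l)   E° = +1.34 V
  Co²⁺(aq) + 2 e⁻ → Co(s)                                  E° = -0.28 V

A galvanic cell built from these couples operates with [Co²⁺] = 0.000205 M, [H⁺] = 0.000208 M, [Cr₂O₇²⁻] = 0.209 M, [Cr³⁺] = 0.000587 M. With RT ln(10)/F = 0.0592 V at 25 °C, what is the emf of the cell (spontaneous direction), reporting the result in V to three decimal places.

+1.278 V

Cr₂O₇²⁻/Cr³⁺ is the cathode (higher E°), Co²⁺/Co the anode: E°cell = +1.34 − (-0.28) = +1.62 V, n = 6.
Overall: Cr₂O₇²⁻(aq) + 14 H⁺(aq) + 3 Co(s) → 2 Cr³⁺(aq) + 7 H₂O(l) + 3 Co²⁺(aq)
Q = [Cr³⁺]^2·[Co²⁺]^3 / ([Cr₂O₇²⁻]·[H⁺]^14); log Q = 34.700.
E = E° − (0.0592/n) log Q = +1.62 − (0.0592/6)(34.700) = +1.278 V.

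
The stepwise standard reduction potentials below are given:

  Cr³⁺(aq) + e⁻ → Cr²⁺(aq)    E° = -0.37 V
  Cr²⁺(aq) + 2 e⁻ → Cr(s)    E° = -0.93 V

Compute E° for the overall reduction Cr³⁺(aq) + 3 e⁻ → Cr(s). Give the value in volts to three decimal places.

Since ΔG° = −nFE° is additive over sequential reductions, n₃E°₃ = n₁E°₁ + n₂E°₂.
E°₃ = (1×-0.37 + 2×-0.93) / 3 = (-2.230) / 3 = -0.743 V.
Simply averaging or adding the two E° values would be wrong; the electron-weighted sum is required.

-0.743 V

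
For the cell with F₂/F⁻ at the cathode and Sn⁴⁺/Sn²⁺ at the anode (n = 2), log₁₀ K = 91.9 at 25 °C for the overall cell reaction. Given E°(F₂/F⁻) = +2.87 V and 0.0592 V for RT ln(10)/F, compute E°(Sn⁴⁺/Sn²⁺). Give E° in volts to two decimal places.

+0.15 V

E°cell = (0.0592/n)·log K = (0.0592/2)(91.9) = +2.720 V.
Since F₂/F⁻ is the cathode and Sn⁴⁺/Sn²⁺ the anode, E°cell = E°(F₂/F⁻) − E°(Sn⁴⁺/Sn²⁺).
So E°(Sn⁴⁺/Sn²⁺) = E°(F₂/F⁻) − E°cell = (+2.87) − (+2.720) = +0.15 V.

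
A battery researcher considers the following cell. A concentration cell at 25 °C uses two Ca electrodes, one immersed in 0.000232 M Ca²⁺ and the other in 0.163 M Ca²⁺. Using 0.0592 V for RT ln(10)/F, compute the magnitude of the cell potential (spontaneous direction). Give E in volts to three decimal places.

For a concentration cell E°cell = 0. The 0.163 M side is the cathode (reduction is favoured where [Ca²⁺] is higher).
With n = 2, E = −(0.0592/2) log([Ca²⁺]ₐₙ/[Ca²⁺]꜀ₐₜ) = −(0.0592/2) log(0.000232/0.163) = −(0.0592/2)(-2.847) = +0.084 V.

+0.084 V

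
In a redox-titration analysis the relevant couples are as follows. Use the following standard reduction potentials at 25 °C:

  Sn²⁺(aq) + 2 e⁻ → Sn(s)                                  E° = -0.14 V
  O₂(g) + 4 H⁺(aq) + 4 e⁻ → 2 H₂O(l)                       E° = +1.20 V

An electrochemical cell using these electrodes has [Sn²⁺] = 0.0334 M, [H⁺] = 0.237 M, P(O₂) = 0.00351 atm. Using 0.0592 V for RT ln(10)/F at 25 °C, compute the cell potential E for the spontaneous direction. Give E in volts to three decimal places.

O₂/H₂O is the cathode (higher E°), Sn²⁺/Sn the anode: E°cell = +1.20 − (-0.14) = +1.34 V, n = 4.
Overall: O₂(g) + 4 H⁺(aq) + 2 Sn(s) → 2 H₂O(l) + 2 Sn²⁺(aq)
Q = [Sn²⁺]^2 / (P(O₂)·[H⁺]^4); log Q = 2.003.
E = E° − (0.0592/n) log Q = +1.34 − (0.0592/4)(2.003) = +1.310 V.

+1.310 V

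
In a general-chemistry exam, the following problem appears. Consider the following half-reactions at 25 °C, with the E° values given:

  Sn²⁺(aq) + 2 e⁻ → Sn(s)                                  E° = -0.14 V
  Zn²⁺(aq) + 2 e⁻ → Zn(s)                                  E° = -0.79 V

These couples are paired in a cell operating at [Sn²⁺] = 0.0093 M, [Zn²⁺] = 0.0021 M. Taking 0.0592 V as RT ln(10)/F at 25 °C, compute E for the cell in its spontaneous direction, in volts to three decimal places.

+0.669 V

Sn²⁺/Sn is the cathode (higher E°), Zn²⁺/Zn the anode: E°cell = -0.14 − (-0.79) = +0.65 V, n = 2.
Overall: Sn²⁺(aq) + Zn(s) → Sn(s) + Zn²⁺(aq)
Q = [Zn²⁺] / ([Sn²⁺]); log Q = -0.646.
E = E° − (0.0592/n) log Q = +0.65 − (0.0592/2)(-0.646) = +0.669 V.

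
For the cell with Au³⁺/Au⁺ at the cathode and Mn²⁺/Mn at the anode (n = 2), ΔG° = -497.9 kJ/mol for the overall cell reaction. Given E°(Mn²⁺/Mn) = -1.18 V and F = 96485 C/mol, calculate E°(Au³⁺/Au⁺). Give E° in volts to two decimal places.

E°cell = −ΔG°/(nF) = −(-497.9×10³)/((2)(96485)) = +2.580 V.
Since Au³⁺/Au⁺ is the cathode and Mn²⁺/Mn the anode, E°cell = E°(Au³⁺/Au⁺) − E°(Mn²⁺/Mn).
So E°(Au³⁺/Au⁺) = E°cell + E°(Mn²⁺/Mn) = +2.580 + (-1.18) = +1.40 V.

+1.40 V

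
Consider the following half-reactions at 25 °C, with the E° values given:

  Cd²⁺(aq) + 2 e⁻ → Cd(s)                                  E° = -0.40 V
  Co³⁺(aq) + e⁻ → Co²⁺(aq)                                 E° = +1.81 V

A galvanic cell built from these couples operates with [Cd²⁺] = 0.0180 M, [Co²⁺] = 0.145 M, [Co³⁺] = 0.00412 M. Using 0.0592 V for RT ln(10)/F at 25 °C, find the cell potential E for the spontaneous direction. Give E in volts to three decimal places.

Co³⁺/Co²⁺ is the cathode (higher E°), Cd²⁺/Cd the anode: E°cell = +1.81 − (-0.40) = +2.21 V, n = 2.
Overall: 2 Co³⁺(aq) + Cd(s) → 2 Co²⁺(aq) + Cd²⁺(aq)
Q = [Co²⁺]^2·[Cd²⁺] / ([Co³⁺]^2); log Q = 1.348.
E = E° − (0.0592/n) log Q = +2.21 − (0.0592/2)(1.348) = +2.170 V.

+2.170 V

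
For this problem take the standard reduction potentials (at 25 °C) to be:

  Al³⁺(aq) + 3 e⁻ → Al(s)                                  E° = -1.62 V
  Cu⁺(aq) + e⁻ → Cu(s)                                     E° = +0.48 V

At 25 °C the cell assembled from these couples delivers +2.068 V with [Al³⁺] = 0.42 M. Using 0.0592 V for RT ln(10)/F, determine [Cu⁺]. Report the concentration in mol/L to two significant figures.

0.22 M

Cu⁺/Cu is the cathode, Al³⁺/Al the anode: E°cell = +2.10 V, n = 3.
Overall reaction: 3 Cu⁺(aq) + Al(s) → 3 Cu(s) + Al³⁺(aq); Q = [Al³⁺]^1/[Cu⁺]^3.
From E = E° − (0.0592/n) log Q: log Q = (E° − E)·n/0.0592 = (+2.10 − (+2.068))·3/0.0592 = 1.6216.
So 3·log[Cu⁺] = 1·log(0.42) − log Q = -0.3768 − (1.6216) = -1.9984; log[Cu⁺] = -1.9984 / 3 = -0.6661; [Cu⁺] = 10^(-0.6661) ≈ 0.22 M.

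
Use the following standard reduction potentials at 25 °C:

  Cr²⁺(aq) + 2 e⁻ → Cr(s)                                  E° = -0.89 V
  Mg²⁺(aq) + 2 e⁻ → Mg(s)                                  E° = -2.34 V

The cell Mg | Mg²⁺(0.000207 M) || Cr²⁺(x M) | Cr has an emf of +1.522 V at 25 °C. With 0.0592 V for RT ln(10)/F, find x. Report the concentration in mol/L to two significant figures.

0.056 M

Cr²⁺/Cr is the cathode, Mg²⁺/Mg the anode: E°cell = +1.45 V, n = 2.
Overall reaction: Cr²⁺(aq) + Mg(s) → Cr(s) + Mg²⁺(aq); Q = [Mg²⁺]^1/[Cr²⁺]^1.
From E = E° − (0.0592/n) log Q: log Q = (E° − E)·n/0.0592 = (+1.45 − (+1.522))·2/0.0592 = -2.4324.
So 1·log[Cr²⁺] = 1·log(0.000207) − log Q = -3.6840 − (-2.4324) = -1.2516; [Cr²⁺] = 10^(-1.2516) ≈ 0.056 M.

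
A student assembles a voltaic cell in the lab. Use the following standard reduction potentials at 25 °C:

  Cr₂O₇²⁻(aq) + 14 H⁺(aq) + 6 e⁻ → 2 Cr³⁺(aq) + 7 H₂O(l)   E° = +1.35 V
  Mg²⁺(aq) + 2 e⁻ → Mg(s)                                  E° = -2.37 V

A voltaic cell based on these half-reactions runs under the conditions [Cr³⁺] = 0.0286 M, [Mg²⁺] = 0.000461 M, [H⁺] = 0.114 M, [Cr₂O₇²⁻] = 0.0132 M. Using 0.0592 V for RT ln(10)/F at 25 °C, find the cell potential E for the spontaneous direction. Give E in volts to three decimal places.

Cr₂O₇²⁻/Cr³⁺ is the cathode (higher E°), Mg²⁺/Mg the anode: E°cell = +1.35 − (-2.37) = +3.72 V, n = 6.
Overall: Cr₂O₇²⁻(aq) + 14 H⁺(aq) + 3 Mg(s) → 2 Cr³⁺(aq) + 7 H₂O(l) + 3 Mg²⁺(aq)
Q = [Cr³⁺]^2·[Mg²⁺]^3 / ([Cr₂O₇²⁻]·[H⁺]^14); log Q = 1.987.
E = E° − (0.0592/n) log Q = +3.72 − (0.0592/6)(1.987) = +3.700 V.

+3.700 V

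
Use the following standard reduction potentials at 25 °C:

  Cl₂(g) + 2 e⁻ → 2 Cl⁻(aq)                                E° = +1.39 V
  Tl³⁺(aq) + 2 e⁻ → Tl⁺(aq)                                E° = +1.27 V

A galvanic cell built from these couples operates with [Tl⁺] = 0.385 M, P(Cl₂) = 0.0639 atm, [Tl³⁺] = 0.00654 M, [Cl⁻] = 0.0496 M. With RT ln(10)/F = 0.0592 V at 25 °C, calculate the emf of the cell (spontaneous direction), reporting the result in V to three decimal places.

+0.214 V

Cl₂/Cl⁻ is the cathode (higher E°), Tl³⁺/Tl⁺ the anode: E°cell = +1.39 − (+1.27) = +0.12 V, n = 2.
Overall: Cl₂(g) + Tl⁺(aq) → 2 Cl⁻(aq) + Tl³⁺(aq)
Q = [Cl⁻]^2·[Tl³⁺] / (P(Cl₂)·[Tl⁺]); log Q = -3.184.
E = E° − (0.0592/n) log Q = +0.12 − (0.0592/2)(-3.184) = +0.214 V.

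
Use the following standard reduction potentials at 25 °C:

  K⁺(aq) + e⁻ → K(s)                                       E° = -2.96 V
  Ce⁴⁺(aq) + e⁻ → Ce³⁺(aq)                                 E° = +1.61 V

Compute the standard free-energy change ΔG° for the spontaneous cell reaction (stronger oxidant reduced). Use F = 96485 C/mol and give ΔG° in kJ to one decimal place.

Ce⁴⁺/Ce³⁺ (E° = +1.61 V) is the cathode; K⁺/K (E° = -2.96 V) is the anode, so E°cell = +4.57 V.
Balancing electrons gives n = 1 (lcm of 1 and 1).
ΔG° = −nFE° = −(1)(96485)(+4.57) = -440,936 J = -440.9 kJ.

-440.9 kJ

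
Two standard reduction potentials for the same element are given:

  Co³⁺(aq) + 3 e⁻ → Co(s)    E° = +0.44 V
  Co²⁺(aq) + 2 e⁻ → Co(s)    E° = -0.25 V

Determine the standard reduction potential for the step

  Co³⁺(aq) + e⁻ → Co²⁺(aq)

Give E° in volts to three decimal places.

Sequential free energies add, so n₃E°₃ = n₁E°₁ + n₂E°₂.
With n₃ = 3, and the known step contributing 2×(-0.25) V, the unknown satisfies 1·E° = 3×(+0.44) − 2×(-0.25) = +1.820.
E° = +1.820 / 1 = +1.820 V.

+1.820 V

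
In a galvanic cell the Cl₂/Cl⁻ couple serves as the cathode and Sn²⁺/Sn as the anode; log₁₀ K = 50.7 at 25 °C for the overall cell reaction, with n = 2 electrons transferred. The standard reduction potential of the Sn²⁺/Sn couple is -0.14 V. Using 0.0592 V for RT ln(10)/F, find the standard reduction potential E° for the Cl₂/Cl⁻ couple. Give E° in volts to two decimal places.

E°cell = (0.0592/n)·log K = (0.0592/2)(50.7) = +1.501 V.
Since Cl₂/Cl⁻ is the cathode and Sn²⁺/Sn the anode, E°cell = E°(Cl₂/Cl⁻) − E°(Sn²⁺/Sn).
So E°(Cl₂/Cl⁻) = E°cell + E°(Sn²⁺/Sn) = +1.501 + (-0.14) = +1.36 V.

+1.36 V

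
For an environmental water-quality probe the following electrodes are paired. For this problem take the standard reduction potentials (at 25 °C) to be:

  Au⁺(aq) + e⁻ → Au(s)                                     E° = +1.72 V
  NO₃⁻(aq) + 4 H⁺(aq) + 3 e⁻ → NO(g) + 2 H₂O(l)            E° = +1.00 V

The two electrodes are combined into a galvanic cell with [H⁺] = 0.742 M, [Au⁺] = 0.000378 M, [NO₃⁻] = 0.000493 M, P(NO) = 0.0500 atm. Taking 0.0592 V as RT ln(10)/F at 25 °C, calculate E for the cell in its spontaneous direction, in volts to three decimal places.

Au⁺/Au is the cathode (higher E°), NO₃⁻/NO the anode: E°cell = +1.72 − (+1.00) = +0.72 V, n = 3.
Overall: 3 Au⁺(aq) + NO(g) + 2 H₂O(l) → 3 Au(s) + NO₃⁻(aq) + 4 H⁺(aq)
Q = [NO₃⁻]·[H⁺]^4 / ([Au⁺]^3·P(NO)); log Q = 7.743.
E = E° − (0.0592/n) log Q = +0.72 − (0.0592/3)(7.743) = +0.567 V.

+0.567 V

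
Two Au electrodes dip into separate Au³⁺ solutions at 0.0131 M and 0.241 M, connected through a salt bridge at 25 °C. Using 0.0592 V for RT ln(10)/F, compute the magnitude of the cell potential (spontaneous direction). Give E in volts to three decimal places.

+0.025 V

For a concentration cell E°cell = 0. The 0.241 M side is the cathode (reduction is favoured where [Au³⁺] is higher).
With n = 3, E = −(0.0592/3) log([Au³⁺]ₐₙ/[Au³⁺]꜀ₐₜ) = −(0.0592/3) log(0.0131/0.241) = −(0.0592/3)(-1.265) = +0.025 V.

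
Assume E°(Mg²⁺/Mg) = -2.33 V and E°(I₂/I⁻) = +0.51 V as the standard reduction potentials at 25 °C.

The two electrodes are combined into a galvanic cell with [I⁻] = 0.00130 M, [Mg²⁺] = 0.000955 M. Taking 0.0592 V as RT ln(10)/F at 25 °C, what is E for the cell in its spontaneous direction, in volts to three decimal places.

I₂/I⁻ is the cathode (higher E°), Mg²⁺/Mg the anode: E°cell = +0.51 − (-2.33) = +2.84 V, n = 2.
Overall: I₂(s) + Mg(s) → 2 I⁻(aq) + Mg²⁺(aq)
Q = [I⁻]^2·[Mg²⁺]; log Q = -8.792.
E = E° − (0.0592/n) log Q = +2.84 − (0.0592/2)(-8.792) = +3.100 V.

+3.100 V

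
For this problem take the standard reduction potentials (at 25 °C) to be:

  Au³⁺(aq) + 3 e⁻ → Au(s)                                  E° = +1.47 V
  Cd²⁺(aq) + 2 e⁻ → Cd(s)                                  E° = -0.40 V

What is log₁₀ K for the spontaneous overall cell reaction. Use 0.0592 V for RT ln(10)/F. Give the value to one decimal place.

189.5

Cathode: Au³⁺/Au; anode: Cd²⁺/Cd. E°cell = +1.87 V, n = 6.
log K = nE°cell / 0.0592 = (6)(+1.87) / 0.0592 = 189.5.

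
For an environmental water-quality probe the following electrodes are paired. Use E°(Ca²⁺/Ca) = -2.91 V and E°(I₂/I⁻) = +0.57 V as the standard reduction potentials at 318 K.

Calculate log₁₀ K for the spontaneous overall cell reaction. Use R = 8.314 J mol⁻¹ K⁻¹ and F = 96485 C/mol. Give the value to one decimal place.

Cathode: I₂/I⁻; anode: Ca²⁺/Ca. E°cell = (+0.57) − (-2.91) = +3.48 V, with n = 2.
ΔG° = −nFE° = −RT ln K, so ln K = nFE°/(RT) = (2)(96485)(+3.48) / ((8.314)(318)) = 253.999.
log₁₀ K = 253.999 / ln 10 = 110.3.

110.3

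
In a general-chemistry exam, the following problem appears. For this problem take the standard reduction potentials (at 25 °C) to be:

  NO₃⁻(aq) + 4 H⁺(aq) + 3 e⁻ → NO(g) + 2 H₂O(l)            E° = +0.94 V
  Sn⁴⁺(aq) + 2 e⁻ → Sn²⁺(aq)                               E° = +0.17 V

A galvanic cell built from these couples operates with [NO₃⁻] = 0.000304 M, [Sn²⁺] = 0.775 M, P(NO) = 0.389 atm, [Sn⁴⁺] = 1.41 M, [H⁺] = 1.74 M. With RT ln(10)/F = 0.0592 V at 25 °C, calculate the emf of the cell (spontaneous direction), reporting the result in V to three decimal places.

+0.720 V

NO₃⁻/NO is the cathode (higher E°), Sn⁴⁺/Sn²⁺ the anode: E°cell = +0.94 − (+0.17) = +0.77 V, n = 6.
Overall: 2 NO₃⁻(aq) + 8 H⁺(aq) + 3 Sn²⁺(aq) → 2 NO(g) + 4 H₂O(l) + 3 Sn⁴⁺(aq)
Q = P(NO)^2·[Sn⁴⁺]^3 / ([NO₃⁻]^2·[H⁺]^8·[Sn²⁺]^3); log Q = 5.070.
E = E° − (0.0592/n) log Q = +0.77 − (0.0592/6)(5.070) = +0.720 V.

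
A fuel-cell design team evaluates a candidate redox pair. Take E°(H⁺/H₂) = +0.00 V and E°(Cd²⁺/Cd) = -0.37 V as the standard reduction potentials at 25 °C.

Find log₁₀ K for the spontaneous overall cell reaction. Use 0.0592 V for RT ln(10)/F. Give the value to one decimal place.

Cathode: H⁺/H₂; anode: Cd²⁺/Cd. E°cell = +0.37 V, n = 2.
log K = nE°cell / 0.0592 = (2)(+0.37) / 0.0592 = 12.5.

12.5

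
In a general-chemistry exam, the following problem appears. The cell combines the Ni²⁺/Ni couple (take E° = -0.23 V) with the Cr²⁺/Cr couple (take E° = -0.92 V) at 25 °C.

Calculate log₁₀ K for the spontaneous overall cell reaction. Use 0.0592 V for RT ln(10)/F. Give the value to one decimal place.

Cathode: Ni²⁺/Ni; anode: Cr²⁺/Cr. E°cell = +0.69 V, n = 2.
log K = nE°cell / 0.0592 = (2)(+0.69) / 0.0592 = 23.3.

23.3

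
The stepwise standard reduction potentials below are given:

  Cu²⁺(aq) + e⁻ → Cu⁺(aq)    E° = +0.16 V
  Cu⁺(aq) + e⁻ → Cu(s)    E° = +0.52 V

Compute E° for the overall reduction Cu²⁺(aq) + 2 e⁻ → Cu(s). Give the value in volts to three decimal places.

Standard free energies of sequential steps add: ΔG°₃ = ΔG°₁ + ΔG°₂, so n₃E°₃ = n₁E°₁ + n₂E°₂.
E°₃ = (1×+0.16 + 1×+0.52) / 2 = (+0.680) / 2 = +0.340 V.

+0.340 V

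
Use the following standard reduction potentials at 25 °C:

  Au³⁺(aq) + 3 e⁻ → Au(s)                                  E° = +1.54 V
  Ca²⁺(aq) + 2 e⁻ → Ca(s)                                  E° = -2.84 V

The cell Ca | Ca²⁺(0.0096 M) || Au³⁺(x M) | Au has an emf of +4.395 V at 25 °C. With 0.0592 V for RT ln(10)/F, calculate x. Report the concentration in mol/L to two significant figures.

Au³⁺/Au is the cathode, Ca²⁺/Ca the anode: E°cell = +4.38 V, n = 6.
Overall reaction: 2 Au³⁺(aq) + 3 Ca(s) → 2 Au(s) + 3 Ca²⁺(aq); Q = [Ca²⁺]^3/[Au³⁺]^2.
From E = E° − (0.0592/n) log Q: log Q = (E° − E)·n/0.0592 = (+4.38 − (+4.395))·6/0.0592 = -1.5203.
So 2·log[Au³⁺] = 3·log(0.0096) − log Q = -6.0532 − (-1.5203) = -4.5329; log[Au³⁺] = -4.5329 / 2 = -2.2664; [Au³⁺] = 10^(-2.2664) ≈ 0.0054 M.

0.0054 M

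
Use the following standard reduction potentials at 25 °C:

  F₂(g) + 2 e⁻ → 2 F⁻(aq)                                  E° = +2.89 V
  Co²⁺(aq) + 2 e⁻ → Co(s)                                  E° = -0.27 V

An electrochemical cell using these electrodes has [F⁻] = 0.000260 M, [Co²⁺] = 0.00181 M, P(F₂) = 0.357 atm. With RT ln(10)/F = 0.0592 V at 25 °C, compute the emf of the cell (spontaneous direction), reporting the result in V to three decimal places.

F₂/F⁻ is the cathode (higher E°), Co²⁺/Co the anode: E°cell = +2.89 − (-0.27) = +3.16 V, n = 2.
Overall: F₂(g) + Co(s) → 2 F⁻(aq) + Co²⁺(aq)
Q = [F⁻]^2·[Co²⁺] / (P(F₂)); log Q = -9.465.
E = E° − (0.0592/n) log Q = +3.16 − (0.0592/2)(-9.465) = +3.440 V.

+3.440 V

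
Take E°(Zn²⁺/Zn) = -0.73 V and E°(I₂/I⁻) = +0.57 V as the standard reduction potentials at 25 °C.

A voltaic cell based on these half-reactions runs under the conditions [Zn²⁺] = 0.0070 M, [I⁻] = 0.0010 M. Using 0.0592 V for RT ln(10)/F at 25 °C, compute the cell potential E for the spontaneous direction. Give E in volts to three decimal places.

I₂/I⁻ is the cathode (higher E°), Zn²⁺/Zn the anode: E°cell = +0.57 − (-0.73) = +1.30 V, n = 2.
Overall: I₂(s) + Zn(s) → 2 I⁻(aq) + Zn²⁺(aq)
Q = [I⁻]^2·[Zn²⁺]; log Q = -8.155.
E = E° − (0.0592/n) log Q = +1.30 − (0.0592/2)(-8.155) = +1.541 V.

+1.541 V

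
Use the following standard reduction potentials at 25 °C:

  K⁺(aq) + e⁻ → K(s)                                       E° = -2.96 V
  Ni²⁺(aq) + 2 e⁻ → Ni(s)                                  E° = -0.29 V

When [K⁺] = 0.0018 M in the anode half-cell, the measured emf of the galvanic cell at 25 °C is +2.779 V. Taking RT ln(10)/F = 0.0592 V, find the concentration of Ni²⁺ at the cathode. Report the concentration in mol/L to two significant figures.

Ni²⁺/Ni is the cathode, K⁺/K the anode: E°cell = +2.67 V, n = 2.
Overall reaction: Ni²⁺(aq) + 2 K(s) → Ni(s) + 2 K⁺(aq); Q = [K⁺]^2/[Ni²⁺]^1.
From E = E° − (0.0592/n) log Q: log Q = (E° − E)·n/0.0592 = (+2.67 − (+2.779))·2/0.0592 = -3.6824.
So 1·log[Ni²⁺] = 2·log(0.0018) − log Q = -5.4895 − (-3.6824) = -1.8071; [Ni²⁺] = 10^(-1.8071) ≈ 0.016 M.

0.016 M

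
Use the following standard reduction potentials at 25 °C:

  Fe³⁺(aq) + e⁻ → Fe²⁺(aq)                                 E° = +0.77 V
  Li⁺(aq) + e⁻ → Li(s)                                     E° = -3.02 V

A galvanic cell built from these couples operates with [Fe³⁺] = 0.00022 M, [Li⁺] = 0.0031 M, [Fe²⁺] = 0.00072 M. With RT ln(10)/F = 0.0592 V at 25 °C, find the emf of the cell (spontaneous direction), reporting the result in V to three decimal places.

Fe³⁺/Fe²⁺ is the cathode (higher E°), Li⁺/Li the anode: E°cell = +0.77 − (-3.02) = +3.79 V, n = 1.
Overall: Fe³⁺(aq) + Li(s) → Fe²⁺(aq) + Li⁺(aq)
Q = [Fe²⁺]·[Li⁺] / ([Fe³⁺]); log Q = -1.994.
E = E° − (0.0592/n) log Q = +3.79 − (0.0592/1)(-1.994) = +3.908 V.

+3.908 V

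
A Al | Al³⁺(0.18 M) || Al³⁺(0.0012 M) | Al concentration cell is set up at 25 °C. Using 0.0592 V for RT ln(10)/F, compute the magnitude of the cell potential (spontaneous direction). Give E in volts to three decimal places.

For a concentration cell E°cell = 0. The 0.18 M side is the cathode (reduction is favoured where [Al³⁺] is higher).
With n = 3, E = −(0.0592/3) log([Al³⁺]ₐₙ/[Al³⁺]꜀ₐₜ) = −(0.0592/3) log(0.0012/0.18) = −(0.0592/3)(-2.176) = +0.043 V.

+0.043 V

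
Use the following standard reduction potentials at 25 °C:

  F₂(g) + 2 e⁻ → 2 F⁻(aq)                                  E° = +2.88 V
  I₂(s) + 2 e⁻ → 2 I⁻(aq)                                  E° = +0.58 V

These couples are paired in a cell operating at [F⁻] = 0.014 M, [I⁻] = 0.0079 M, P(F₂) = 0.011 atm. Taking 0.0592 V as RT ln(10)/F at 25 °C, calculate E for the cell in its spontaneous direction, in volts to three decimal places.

F₂/F⁻ is the cathode (higher E°), I₂/I⁻ the anode: E°cell = +2.88 − (+0.58) = +2.30 V, n = 2.
Overall: F₂(g) + 2 I⁻(aq) → 2 F⁻(aq) + I₂(s)
Q = [F⁻]^2 / (P(F₂)·[I⁻]^2); log Q = 2.456.
E = E° − (0.0592/n) log Q = +2.30 − (0.0592/2)(2.456) = +2.227 V.

+2.227 V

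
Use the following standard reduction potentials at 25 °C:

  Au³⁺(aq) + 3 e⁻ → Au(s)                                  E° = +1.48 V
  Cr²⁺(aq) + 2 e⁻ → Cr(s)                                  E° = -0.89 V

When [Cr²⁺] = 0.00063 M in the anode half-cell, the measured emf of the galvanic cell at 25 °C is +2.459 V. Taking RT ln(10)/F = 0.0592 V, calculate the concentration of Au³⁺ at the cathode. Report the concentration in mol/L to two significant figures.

Au³⁺/Au is the cathode, Cr²⁺/Cr the anode: E°cell = +2.37 V, n = 6.
Overall reaction: 2 Au³⁺(aq) + 3 Cr(s) → 2 Au(s) + 3 Cr²⁺(aq); Q = [Cr²⁺]^3/[Au³⁺]^2.
From E = E° − (0.0592/n) log Q: log Q = (E° − E)·n/0.0592 = (+2.37 − (+2.459))·6/0.0592 = -9.0203.
So 2·log[Au³⁺] = 3·log(0.00063) − log Q = -9.6020 − (-9.0203) = -0.5817; log[Au³⁺] = -0.5817 / 2 = -0.2908; [Au³⁺] = 10^(-0.2908) ≈ 0.51 M.

0.51 M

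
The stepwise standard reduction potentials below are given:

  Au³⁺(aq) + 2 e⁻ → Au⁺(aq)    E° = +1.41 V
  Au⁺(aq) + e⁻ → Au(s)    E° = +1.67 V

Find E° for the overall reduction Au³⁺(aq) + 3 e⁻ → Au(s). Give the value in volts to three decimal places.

+1.497 V

Standard free energies of sequential steps add: ΔG°₃ = ΔG°₁ + ΔG°₂, so n₃E°₃ = n₁E°₁ + n₂E°₂.
E°₃ = (2×+1.41 + 1×+1.67) / 3 = (+4.490) / 3 = +1.497 V.
Simply averaging or adding the two E° values would be wrong; the electron-weighted sum is required.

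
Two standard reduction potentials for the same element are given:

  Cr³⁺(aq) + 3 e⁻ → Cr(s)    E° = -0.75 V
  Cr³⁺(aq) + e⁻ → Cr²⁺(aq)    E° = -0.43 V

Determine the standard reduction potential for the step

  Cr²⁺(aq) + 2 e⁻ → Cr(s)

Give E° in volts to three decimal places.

Sequential free energies add, so n₃E°₃ = n₁E°₁ + n₂E°₂.
With n₃ = 3, and the known step contributing 1×(-0.43) V, the unknown satisfies 2·E° = 3×(-0.75) − 1×(-0.43) = -1.820.
E° = -1.820 / 2 = -0.910 V.

-0.910 V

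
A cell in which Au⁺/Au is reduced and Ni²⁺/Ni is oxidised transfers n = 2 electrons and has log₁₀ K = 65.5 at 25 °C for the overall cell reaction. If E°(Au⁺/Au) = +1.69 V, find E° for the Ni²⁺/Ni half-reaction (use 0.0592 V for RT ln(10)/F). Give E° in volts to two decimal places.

-0.25 V

E°cell = (0.0592/n)·log K = (0.0592/2)(65.5) = +1.939 V.
Since Au⁺/Au is the cathode and Ni²⁺/Ni the anode, E°cell = E°(Au⁺/Au) − E°(Ni²⁺/Ni).
So E°(Ni²⁺/Ni) = E°(Au⁺/Au) − E°cell = (+1.69) − (+1.939) = -0.25 V.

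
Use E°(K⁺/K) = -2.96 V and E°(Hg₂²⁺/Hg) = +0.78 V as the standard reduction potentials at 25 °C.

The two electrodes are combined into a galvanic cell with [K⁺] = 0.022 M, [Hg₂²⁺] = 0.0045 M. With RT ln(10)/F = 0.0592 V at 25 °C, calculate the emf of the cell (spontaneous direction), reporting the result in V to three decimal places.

Hg₂²⁺/Hg is the cathode (higher E°), K⁺/K the anode: E°cell = +0.78 − (-2.96) = +3.74 V, n = 2.
Overall: Hg₂²⁺(aq) + 2 K(s) → 2 Hg(l) + 2 K⁺(aq)
Q = [K⁺]^2 / ([Hg₂²⁺]); log Q = -0.968.
E = E° − (0.0592/n) log Q = +3.74 − (0.0592/2)(-0.968) = +3.769 V.

+3.769 V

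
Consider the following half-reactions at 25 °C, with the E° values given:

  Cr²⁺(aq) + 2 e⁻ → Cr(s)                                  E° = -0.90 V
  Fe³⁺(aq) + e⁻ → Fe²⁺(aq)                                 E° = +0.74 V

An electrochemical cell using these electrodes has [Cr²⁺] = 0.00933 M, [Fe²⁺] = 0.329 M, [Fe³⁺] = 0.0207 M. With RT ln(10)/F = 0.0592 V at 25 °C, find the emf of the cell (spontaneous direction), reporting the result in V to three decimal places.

Fe³⁺/Fe²⁺ is the cathode (higher E°), Cr²⁺/Cr the anode: E°cell = +0.74 − (-0.90) = +1.64 V, n = 2.
Overall: 2 Fe³⁺(aq) + Cr(s) → 2 Fe²⁺(aq) + Cr²⁺(aq)
Q = [Fe²⁺]^2·[Cr²⁺] / ([Fe³⁺]^2); log Q = 0.372.
E = E° − (0.0592/n) log Q = +1.64 − (0.0592/2)(0.372) = +1.629 V.

+1.629 V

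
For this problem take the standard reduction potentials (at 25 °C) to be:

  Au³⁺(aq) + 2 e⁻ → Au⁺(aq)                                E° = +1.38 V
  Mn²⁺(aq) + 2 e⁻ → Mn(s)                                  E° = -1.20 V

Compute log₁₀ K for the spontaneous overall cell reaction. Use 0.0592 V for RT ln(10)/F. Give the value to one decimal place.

Cathode: Au³⁺/Au⁺; anode: Mn²⁺/Mn. E°cell = +2.58 V, n = 2.
log K = nE°cell / 0.0592 = (2)(+2.58) / 0.0592 = 87.2.

87.2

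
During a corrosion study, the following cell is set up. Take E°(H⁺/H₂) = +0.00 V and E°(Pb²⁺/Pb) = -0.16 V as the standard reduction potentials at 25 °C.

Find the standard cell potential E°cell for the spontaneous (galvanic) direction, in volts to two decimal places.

The H⁺/H₂ couple has the higher reduction potential, so it is the cathode; Pb²⁺/Pb is oxidised at the anode.
E°cell = E°(cathode) − E°(anode) = (+0.00) − (-0.16) = +0.16 V.

+0.16 V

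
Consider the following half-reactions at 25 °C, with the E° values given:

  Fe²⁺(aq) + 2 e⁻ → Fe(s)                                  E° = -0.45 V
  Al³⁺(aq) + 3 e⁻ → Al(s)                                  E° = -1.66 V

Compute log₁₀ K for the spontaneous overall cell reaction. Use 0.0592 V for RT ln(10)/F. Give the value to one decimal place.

Cathode: Fe²⁺/Fe; anode: Al³⁺/Al. E°cell = +1.21 V, n = 6.
log K = nE°cell / 0.0592 = (6)(+1.21) / 0.0592 = 122.6.

122.6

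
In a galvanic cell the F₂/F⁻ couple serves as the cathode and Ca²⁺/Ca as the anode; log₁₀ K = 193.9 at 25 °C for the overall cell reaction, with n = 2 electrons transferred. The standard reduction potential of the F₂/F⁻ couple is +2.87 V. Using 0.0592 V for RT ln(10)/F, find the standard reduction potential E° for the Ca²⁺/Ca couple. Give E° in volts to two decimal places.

-2.87 V

E°cell = (0.0592/n)·log K = (0.0592/2)(193.9) = +5.739 V.
Since F₂/F⁻ is the cathode and Ca²⁺/Ca the anode, E°cell = E°(F₂/F⁻) − E°(Ca²⁺/Ca).
So E°(Ca²⁺/Ca) = E°(F₂/F⁻) − E°cell = (+2.87) − (+5.739) = -2.87 V.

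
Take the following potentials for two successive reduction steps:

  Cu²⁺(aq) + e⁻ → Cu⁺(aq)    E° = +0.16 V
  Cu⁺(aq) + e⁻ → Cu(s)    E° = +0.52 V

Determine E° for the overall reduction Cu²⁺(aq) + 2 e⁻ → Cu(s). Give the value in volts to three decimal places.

+0.340 V

Adding the free-energy changes (−nFE°) of the two steps gives −n₃FE°₃ = −n₁FE°₁ − n₂FE°₂.
E°₃ = (1×+0.16 + 1×+0.52) / 2 = (+0.680) / 2 = +0.340 V.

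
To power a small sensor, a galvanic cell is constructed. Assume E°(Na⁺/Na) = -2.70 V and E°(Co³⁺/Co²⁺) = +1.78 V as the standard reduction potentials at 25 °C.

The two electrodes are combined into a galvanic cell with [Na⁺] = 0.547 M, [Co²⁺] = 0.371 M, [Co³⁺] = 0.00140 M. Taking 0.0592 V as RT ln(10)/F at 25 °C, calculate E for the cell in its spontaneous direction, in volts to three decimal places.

Co³⁺/Co²⁺ is the cathode (higher E°), Na⁺/Na the anode: E°cell = +1.78 − (-2.70) = +4.48 V, n = 1.
Overall: Co³⁺(aq) + Na(s) → Co²⁺(aq) + Na⁺(aq)
Q = [Co²⁺]·[Na⁺] / ([Co³⁺]); log Q = 2.161.
E = E° − (0.0592/n) log Q = +4.48 − (0.0592/1)(2.161) = +4.352 V.

+4.352 V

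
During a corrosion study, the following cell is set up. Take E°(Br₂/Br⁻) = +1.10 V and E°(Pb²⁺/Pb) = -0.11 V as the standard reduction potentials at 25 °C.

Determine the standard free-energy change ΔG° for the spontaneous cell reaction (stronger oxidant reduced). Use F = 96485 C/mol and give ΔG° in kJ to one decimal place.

Br₂/Br⁻ (E° = +1.10 V) is the cathode; Pb²⁺/Pb (E° = -0.11 V) is the anode, so E°cell = +1.21 V.
Balancing electrons gives n = 2 (lcm of 2 and 2).
ΔG° = −nFE° = −(2)(96485)(+1.21) = -233,494 J = -233.5 kJ.

-233.5 kJ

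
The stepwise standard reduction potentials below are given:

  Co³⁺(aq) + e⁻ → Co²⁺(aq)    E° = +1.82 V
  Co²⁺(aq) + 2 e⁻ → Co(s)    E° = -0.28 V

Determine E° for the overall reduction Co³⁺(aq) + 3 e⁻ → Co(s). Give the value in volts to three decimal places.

Standard free energies of sequential steps add: ΔG°₃ = ΔG°₁ + ΔG°₂, so n₃E°₃ = n₁E°₁ + n₂E°₂.
E°₃ = (1×+1.82 + 2×-0.28) / 3 = (+1.260) / 3 = +0.420 V.

+0.420 V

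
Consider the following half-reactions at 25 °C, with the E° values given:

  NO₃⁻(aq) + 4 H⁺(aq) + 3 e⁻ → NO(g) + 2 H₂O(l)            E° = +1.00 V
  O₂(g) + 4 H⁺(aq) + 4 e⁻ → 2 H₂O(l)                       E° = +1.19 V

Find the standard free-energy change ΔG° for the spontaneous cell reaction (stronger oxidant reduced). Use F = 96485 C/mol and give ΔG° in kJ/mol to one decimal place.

-220.0 kJ/mol

O₂/H₂O (E° = +1.19 V) is the cathode; NO₃⁻/NO (E° = +1.00 V) is the anode, so E°cell = +0.19 V.
Balancing electrons gives n = 12 (lcm of 4 and 3).
ΔG° = −nFE° = −(12)(96485)(+0.19) = -219,986 J = -220.0 kJ/mol.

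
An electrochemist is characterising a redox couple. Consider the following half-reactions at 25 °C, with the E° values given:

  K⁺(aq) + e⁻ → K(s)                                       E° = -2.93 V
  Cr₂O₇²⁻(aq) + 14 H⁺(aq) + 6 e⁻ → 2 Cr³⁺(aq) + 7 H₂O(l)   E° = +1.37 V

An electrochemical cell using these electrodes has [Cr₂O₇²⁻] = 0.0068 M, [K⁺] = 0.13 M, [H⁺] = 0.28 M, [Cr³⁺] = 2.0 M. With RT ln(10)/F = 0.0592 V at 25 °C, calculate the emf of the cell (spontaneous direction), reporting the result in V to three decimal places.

+4.249 V

Cr₂O₇²⁻/Cr³⁺ is the cathode (higher E°), K⁺/K the anode: E°cell = +1.37 − (-2.93) = +4.30 V, n = 6.
Overall: Cr₂O₇²⁻(aq) + 14 H⁺(aq) + 6 K(s) → 2 Cr³⁺(aq) + 7 H₂O(l) + 6 K⁺(aq)
Q = [Cr³⁺]^2·[K⁺]^6 / ([Cr₂O₇²⁻]·[H⁺]^14); log Q = 5.193.
E = E° − (0.0592/n) log Q = +4.30 − (0.0592/6)(5.193) = +4.249 V.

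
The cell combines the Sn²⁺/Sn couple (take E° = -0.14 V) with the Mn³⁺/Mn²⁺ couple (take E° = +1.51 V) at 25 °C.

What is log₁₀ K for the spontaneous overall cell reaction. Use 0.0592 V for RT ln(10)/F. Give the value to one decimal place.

55.7

Cathode: Mn³⁺/Mn²⁺; anode: Sn²⁺/Sn. E°cell = +1.65 V, n = 2.
log K = nE°cell / 0.0592 = (2)(+1.65) / 0.0592 = 55.7.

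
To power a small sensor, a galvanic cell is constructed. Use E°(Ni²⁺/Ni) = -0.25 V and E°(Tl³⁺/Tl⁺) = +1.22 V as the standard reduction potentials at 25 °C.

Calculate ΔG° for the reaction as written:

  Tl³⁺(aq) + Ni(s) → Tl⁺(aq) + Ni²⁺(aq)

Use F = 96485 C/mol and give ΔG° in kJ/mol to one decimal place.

-283.7 kJ/mol

As written, Tl³⁺/Tl⁺ is reduced (cathode) and Ni²⁺/Ni is oxidised (anode), so E°cell = (+1.22) − (-0.25) = +1.47 V.
Balancing electrons gives n = 2.
ΔG° = −nFE° = −(2)(96485)(+1.47) = -283,666 J = -283.7 kJ/mol.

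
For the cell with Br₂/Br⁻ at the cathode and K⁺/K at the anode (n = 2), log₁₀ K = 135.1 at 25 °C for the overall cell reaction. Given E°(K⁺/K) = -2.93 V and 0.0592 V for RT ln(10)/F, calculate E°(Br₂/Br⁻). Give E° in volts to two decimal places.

E°cell = (0.0592/n)·log K = (0.0592/2)(135.1) = +3.999 V.
Since Br₂/Br⁻ is the cathode and K⁺/K the anode, E°cell = E°(Br₂/Br⁻) − E°(K⁺/K).
So E°(Br₂/Br⁻) = E°cell + E°(K⁺/K) = +3.999 + (-2.93) = +1.07 V.

+1.07 V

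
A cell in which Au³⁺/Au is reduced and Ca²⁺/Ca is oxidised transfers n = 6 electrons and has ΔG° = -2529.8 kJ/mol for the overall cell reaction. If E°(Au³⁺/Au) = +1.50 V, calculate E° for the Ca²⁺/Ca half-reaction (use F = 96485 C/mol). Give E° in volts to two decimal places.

-2.87 V

E°cell = −ΔG°/(nF) = −(-2529.8×10³)/((6)(96485)) = +4.370 V.
Since Au³⁺/Au is the cathode and Ca²⁺/Ca the anode, E°cell = E°(Au³⁺/Au) − E°(Ca²⁺/Ca).
So E°(Ca²⁺/Ca) = E°(Au³⁺/Au) − E°cell = (+1.50) − (+4.370) = -2.87 V.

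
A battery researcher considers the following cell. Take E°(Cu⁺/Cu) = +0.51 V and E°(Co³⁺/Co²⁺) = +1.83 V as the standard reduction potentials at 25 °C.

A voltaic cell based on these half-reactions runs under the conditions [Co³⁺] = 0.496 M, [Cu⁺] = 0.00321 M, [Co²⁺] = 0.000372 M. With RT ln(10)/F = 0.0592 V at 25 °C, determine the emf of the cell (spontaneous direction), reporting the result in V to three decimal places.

+1.653 V

Co³⁺/Co²⁺ is the cathode (higher E°), Cu⁺/Cu the anode: E°cell = +1.83 − (+0.51) = +1.32 V, n = 1.
Overall: Co³⁺(aq) + Cu(s) → Co²⁺(aq) + Cu⁺(aq)
Q = [Co²⁺]·[Cu⁺] / ([Co³⁺]); log Q = -5.618.
E = E° − (0.0592/n) log Q = +1.32 − (0.0592/1)(-5.618) = +1.653 V.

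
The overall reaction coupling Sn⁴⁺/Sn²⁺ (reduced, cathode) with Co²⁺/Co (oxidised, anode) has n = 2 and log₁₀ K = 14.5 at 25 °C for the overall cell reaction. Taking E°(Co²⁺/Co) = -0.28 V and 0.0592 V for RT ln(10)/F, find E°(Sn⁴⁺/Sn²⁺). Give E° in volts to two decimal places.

+0.15 V

E°cell = (0.0592/n)·log K = (0.0592/2)(14.5) = +0.429 V.
Since Sn⁴⁺/Sn²⁺ is the cathode and Co²⁺/Co the anode, E°cell = E°(Sn⁴⁺/Sn²⁺) − E°(Co²⁺/Co).
So E°(Sn⁴⁺/Sn²⁺) = E°cell + E°(Co²⁺/Co) = +0.429 + (-0.28) = +0.15 V.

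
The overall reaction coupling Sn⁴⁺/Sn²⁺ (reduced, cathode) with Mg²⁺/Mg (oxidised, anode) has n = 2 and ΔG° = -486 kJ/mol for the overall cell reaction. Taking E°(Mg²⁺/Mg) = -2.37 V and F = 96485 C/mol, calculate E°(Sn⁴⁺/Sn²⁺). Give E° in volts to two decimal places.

E°cell = −ΔG°/(nF) = −(-486×10³)/((2)(96485)) = +2.519 V.
Since Sn⁴⁺/Sn²⁺ is the cathode and Mg²⁺/Mg the anode, E°cell = E°(Sn⁴⁺/Sn²⁺) − E°(Mg²⁺/Mg).
So E°(Sn⁴⁺/Sn²⁺) = E°cell + E°(Mg²⁺/Mg) = +2.519 + (-2.37) = +0.15 V.

+0.15 V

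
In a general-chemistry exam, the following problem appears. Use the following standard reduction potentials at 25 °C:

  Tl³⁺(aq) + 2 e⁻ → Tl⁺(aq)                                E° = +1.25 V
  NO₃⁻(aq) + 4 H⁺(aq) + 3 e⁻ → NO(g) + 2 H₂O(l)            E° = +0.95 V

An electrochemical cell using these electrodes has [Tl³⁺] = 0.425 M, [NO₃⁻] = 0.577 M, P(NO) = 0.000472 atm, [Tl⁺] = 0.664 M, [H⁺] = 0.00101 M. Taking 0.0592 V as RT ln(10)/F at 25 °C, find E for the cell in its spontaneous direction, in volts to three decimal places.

+0.470 V

Tl³⁺/Tl⁺ is the cathode (higher E°), NO₃⁻/NO the anode: E°cell = +1.25 − (+0.95) = +0.30 V, n = 6.
Overall: 3 Tl³⁺(aq) + 2 NO(g) + 4 H₂O(l) → 3 Tl⁺(aq) + 2 NO₃⁻(aq) + 8 H⁺(aq)
Q = [Tl⁺]^3·[NO₃⁻]^2·[H⁺]^8 / ([Tl³⁺]^3·P(NO)^2); log Q = -17.210.
E = E° − (0.0592/n) log Q = +0.30 − (0.0592/6)(-17.210) = +0.470 V.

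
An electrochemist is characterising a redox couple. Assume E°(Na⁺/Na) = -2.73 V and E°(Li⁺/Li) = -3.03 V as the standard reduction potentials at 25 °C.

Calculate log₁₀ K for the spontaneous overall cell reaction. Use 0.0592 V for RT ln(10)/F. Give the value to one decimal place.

5.1

Cathode: Na⁺/Na; anode: Li⁺/Li. E°cell = +0.30 V, n = 1.
log K = nE°cell / 0.0592 = (1)(+0.30) / 0.0592 = 5.1.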